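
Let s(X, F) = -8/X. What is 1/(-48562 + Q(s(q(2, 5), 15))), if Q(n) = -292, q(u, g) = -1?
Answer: -1/48854 ≈ -2.0469e-5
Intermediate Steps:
1/(-48562 + Q(s(q(2, 5), 15))) = 1/(-48562 - 292) = 1/(-48854) = -1/48854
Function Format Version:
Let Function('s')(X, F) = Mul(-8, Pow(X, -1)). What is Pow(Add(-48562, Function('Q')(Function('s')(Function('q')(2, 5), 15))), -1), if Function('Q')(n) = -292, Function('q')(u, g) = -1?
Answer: Rational(-1, 48854) ≈ -2.0469e-5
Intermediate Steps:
Pow(Add(-48562, Function('Q')(Function('s')(Function('q')(2, 5), 15))), -1) = Pow(Add(-48562, -292), -1) = Pow(-48854, -1) = Rational(-1, 48854)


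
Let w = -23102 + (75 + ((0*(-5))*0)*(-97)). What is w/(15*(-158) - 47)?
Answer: 23027/2417 ≈ 9.5271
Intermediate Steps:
w = -23027 (w = -23102 + (75 + (0*0)*(-97)) = -23102 + (75 + 0*(-97)) = -23102 + (75 + 0) = -23102 + 75 = -23027)
w/(15*(-158) - 47) = -23027/(15*(-158) - 47) = -23027/(-2370 - 47) = -23027/(-2417) = -23027*(-1/2417) = 23027/2417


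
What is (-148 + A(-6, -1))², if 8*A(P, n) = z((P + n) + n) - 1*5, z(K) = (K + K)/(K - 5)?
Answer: 238424481/10816 ≈ 22044.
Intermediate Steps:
z(K) = 2*K/(-5 + K) (z(K) = (2*K)/(-5 + K) = 2*K/(-5 + K))
A(P, n) = -5/8 + (P + 2*n)/(4*(-5 + P + 2*n)) (A(P, n) = (2*((P + n) + n)/(-5 + ((P + n) + n)) - 1*5)/8 = (2*(P + 2*n)/(-5 + (P + 2*n)) - 5)/8 = (2*(P + 2*n)/(-5 + P + 2*n) - 5)/8 = (-5 + 2*(P + 2*n)/(-5 + P + 2*n))/8 = -5/8 + (P + 2*n)/(4*(-5 + P + 2*n)))
(-148 + A(-6, -1))² = (-148 + (25 - 6*(-1) - 3*(-6))/(8*(-5 - 6 + 2*(-1))))² = (-148 + (25 + 6 + 18)/(8*(-5 - 6 - 2)))² = (-148 + (⅛)*49/(-13))² = (-148 + (⅛)*(-1/13)*49)² = (-148 - 49/104)² = (-15441/104)² = 238424481/10816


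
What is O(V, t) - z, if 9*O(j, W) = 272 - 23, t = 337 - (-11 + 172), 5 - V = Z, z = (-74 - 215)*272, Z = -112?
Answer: 235907/3 ≈ 78636.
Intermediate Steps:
z = -78608 (z = -289*272 = -78608)
V = 117 (V = 5 - 1*(-112) = 5 + 112 = 117)
t = 176 (t = 337 - 1*161 = 337 - 161 = 176)
O(j, W) = 83/3 (O(j, W) = (272 - 23)/9 = (⅑)*249 = 83/3)
O(V, t) - z = 83/3 - 1*(-78608) = 83/3 + 78608 = 235907/3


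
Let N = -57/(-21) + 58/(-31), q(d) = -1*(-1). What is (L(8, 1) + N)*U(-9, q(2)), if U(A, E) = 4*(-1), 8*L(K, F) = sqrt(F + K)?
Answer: -2115/434 ≈ -4.8733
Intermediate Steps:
q(d) = 1
L(K, F) = sqrt(F + K)/8
U(A, E) = -4
N = 183/217 (N = -57*(-1/21) + 58*(-1/31) = 19/7 - 58/31 = 183/217 ≈ 0.84332)
(L(8, 1) + N)*U(-9, q(2)) = (sqrt(1 + 8)/8 + 183/217)*(-4) = (sqrt(9)/8 + 183/217)*(-4) = ((1/8)*3 + 183/217)*(-4) = (3/8 + 183/217)*(-4) = (2115/1736)*(-4) = -2115/434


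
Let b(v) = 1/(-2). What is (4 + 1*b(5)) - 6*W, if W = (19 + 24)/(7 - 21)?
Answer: 307/14 ≈ 21.929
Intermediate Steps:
b(v) = -½ (b(v) = 1*(-½) = -½)
W = -43/14 (W = 43/(-14) = 43*(-1/14) = -43/14 ≈ -3.0714)
(4 + 1*b(5)) - 6*W = (4 + 1*(-½)) - 6*(-43/14) = (4 - ½) + 129/7 = 7/2 + 129/7 = 307/14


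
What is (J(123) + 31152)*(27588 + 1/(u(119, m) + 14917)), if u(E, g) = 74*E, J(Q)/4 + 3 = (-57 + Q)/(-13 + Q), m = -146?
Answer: 20381770420800/23723 ≈ 8.5916e+8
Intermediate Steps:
J(Q) = -12 + 4*(-57 + Q)/(-13 + Q) (J(Q) = -12 + 4*((-57 + Q)/(-13 + Q)) = -12 + 4*(-57 + Q)/(-13 + Q))
(J(123) + 31152)*(27588 + 1/(u(119, m) + 14917)) = (8*(-9 - 1*123)/(-13 + 123) + 31152)*(27588 + 1/(74*119 + 14917)) = (8*(-9 - 123)/110 + 31152)*(27588 + 1/(8806 + 14917)) = (8*(1/110)*(-132) + 31152)*(27588 + 1/23723) = (-48/5 + 31152)*(27588 + 1/23723) = (155712/5)*(654470125/23723) = 20381770420800/23723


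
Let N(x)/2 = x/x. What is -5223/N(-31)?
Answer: -5223/2 ≈ -2611.5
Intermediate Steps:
N(x) = 2 (N(x) = 2*(x/x) = 2*1 = 2)
-5223/N(-31) = -5223/2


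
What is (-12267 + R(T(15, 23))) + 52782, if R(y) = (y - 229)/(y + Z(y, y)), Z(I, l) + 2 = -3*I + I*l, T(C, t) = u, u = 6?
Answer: 891107/22 ≈ 40505.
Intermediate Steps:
T(C, t) = 6
Z(I, l) = -2 - 3*I + I*l (Z(I, l) = -2 + (-3*I + I*l) = -2 - 3*I + I*l)
R(y) = (-229 + y)/(-2 + y² - 2*y) (R(y) = (y - 229)/(y + (-2 - 3*y + y*y)) = (-229 + y)/(y + (-2 - 3*y + y²)) = (-229 + y)/(y + (-2 + y² - 3*y)) = (-229 + y)/(-2 + y² - 2*y))
(-12267 + R(T(15, 23))) + 52782 = (-12267 + (229 - 1*6)/(2 - 1*6² + 2*6)) + 52782 = (-12267 + (229 - 6)/(2 - 1*36 + 12)) + 52782 = (-12267 + 223/(2 - 36 + 12)) + 52782 = (-12267 + 223/(-22)) + 52782 = (-12267 - 1/22*223) + 52782 = (-12267 - 223/22) + 52782 = -270097/22 + 52782 = 891107/22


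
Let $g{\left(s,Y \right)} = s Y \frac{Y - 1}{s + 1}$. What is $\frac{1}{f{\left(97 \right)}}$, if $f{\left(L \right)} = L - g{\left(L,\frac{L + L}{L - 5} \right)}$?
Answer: $\frac{207368}{19634837} \approx 0.010561$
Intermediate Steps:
$g{\left(s,Y \right)} = \frac{Y s \left(-1 + Y\right)}{1 + s}$ ($g{\left(s,Y \right)} = Y s \frac{-1 + Y}{1 + s} = \frac{Y s \left(-1 + Y\right)}{1 + s}$)
$f{\left(L \right)} = L - \frac{2 L^{2} \left(-1 + \frac{2 L}{-5 + L}\right)}{\left(1 + L\right) \left(-5 + L\right)}$ ($f{\left(L \right)} = L - \frac{\frac{L + L}{L - 5} L \left(-1 + \frac{L + L}{L - 5}\right)}{1 + L} = L - \frac{\frac{2 L}{-5 + L} L \left(-1 + \frac{2 L}{-5 + L}\right)}{1 + L} = L - \frac{2 L^{2} \left(-1 + \frac{2 L}{-5 + L}\right)}{\left(1 + L\right) \left(-5 + L\right)}$)
$\frac{1}{f{\left(97 \right)}} = \frac{1}{97 \frac{1}{1 + 97} \frac{1}{\left(-5 + 97\right)^{2}} \left(\left(-5 + 97\right)^{2} \left(1 + 97\right) - 194 \left(5 + 97\right)\right)} = \frac{1}{97 \cdot \frac{1}{98} \cdot \frac{1}{8464} \left(92^{2} \cdot 98 - 194 \cdot 102\right)} = \frac{1}{97 \cdot \frac{1}{98} \cdot \frac{1}{8464} \left(8464 \cdot 98 - 19788\right)} = \frac{1}{97 \cdot \frac{1}{98} \cdot \frac{1}{8464} \left(829472 - 19788\right)} = \frac{1}{97 \cdot \frac{1}{98} \cdot \frac{1}{8464} \cdot 809684} = \frac{1}{\frac{19634837}{207368}} = \frac{207368}{19634837}$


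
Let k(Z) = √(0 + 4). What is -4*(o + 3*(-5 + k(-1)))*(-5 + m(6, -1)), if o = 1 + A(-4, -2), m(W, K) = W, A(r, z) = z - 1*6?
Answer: 64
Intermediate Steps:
A(r, z) = -6 + z (A(r, z) = z - 6 = -6 + z)
k(Z) = 2 (k(Z) = √4 = 2)
o = -7 (o = 1 + (-6 - 2) = 1 - 8 = -7)
-4*(o + 3*(-5 + k(-1)))*(-5 + m(6, -1)) = -4*(-7 + 3*(-5 + 2))*(-5 + 6) = -4*(-7 + 3*(-3)) = -4*(-7 - 9) = -(-64) = -4*(-16) = 64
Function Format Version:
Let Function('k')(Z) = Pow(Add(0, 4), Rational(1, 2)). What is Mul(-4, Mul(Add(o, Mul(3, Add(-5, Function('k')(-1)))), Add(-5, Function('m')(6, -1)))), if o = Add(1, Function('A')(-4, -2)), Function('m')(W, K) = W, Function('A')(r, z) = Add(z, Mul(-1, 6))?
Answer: 64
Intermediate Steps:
Function('A')(r, z) = Add(-6, z) (Function('A')(r, z) = Add(z, -6) = Add(-6, z))
Function('k')(Z) = 2 (Function('k')(Z) = Pow(4, Rational(1, 2)) = 2)
o = -7 (o = Add(1, Add(-6, -2)) = Add(1, -8) = -7)
Mul(-4, Mul(Add(o, Mul(3, Add(-5, Function('k')(-1)))), Add(-5, Function('m')(6, -1)))) = Mul(-4, Mul(Add(-7, Mul(3, Add(-5, 2))), Add(-5, 6))) = Mul(-4, Mul(Add(-7, Mul(3, -3)), 1)) = Mul(-4, Mul(Add(-7, -9), 1)) = Mul(-4, Mul(-16, 1)) = Mul(-4, -16) = 64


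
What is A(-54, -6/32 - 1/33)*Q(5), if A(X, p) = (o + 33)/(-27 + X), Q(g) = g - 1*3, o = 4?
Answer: -74/81 ≈ -0.91358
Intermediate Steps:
Q(g) = -3 + g (Q(g) = g - 3 = -3 + g)
A(X, p) = 37/(-27 + X) (A(X, p) = (4 + 33)/(-27 + X) = 37/(-27 + X))
A(-54, -6/32 - 1/33)*Q(5) = (37/(-27 - 54))*(-3 + 5) = (37/(-81))*2 = (37*(-1/81))*2 = -37/81*2 = -74/81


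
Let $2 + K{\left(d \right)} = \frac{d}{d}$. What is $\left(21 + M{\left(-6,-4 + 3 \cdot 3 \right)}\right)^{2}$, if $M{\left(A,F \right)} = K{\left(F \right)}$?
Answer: $400$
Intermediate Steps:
$K{\left(d \right)} = -1$ ($K{\left(d \right)} = -2 + \frac{d}{d} = -2 + 1 = -1$)
$M{\left(A,F \right)} = -1$
$\left(21 + M{\left(-6,-4 + 3 \cdot 3 \right)}\right)^{2} = \left(21 - 1\right)^{2} = 20^{2} = 400$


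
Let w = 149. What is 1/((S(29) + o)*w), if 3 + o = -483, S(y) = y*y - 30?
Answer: 1/48425 ≈ 2.0650e-5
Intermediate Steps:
S(y) = -30 + y² (S(y) = y² - 30 = -30 + y²)
o = -486 (o = -3 - 483 = -486)
1/((S(29) + o)*w) = 1/((-30 + 29²) - 486*149) = (1/149)/((-30 + 841) - 486) = (1/149)/(811 - 486) = (1/149)/325 = (1/325)*(1/149) = 1/48425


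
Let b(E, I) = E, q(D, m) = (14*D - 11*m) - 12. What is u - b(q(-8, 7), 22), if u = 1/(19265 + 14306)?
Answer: 6747772/33571 ≈ 201.00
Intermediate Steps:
q(D, m) = -12 - 11*m + 14*D (q(D, m) = (-11*m + 14*D) - 12 = -12 - 11*m + 14*D)
u = 1/33571 ≈ 2.9788e-5
u - b(q(-8, 7), 22) = 1/33571 - (-12 - 11*7 + 14*(-8)) = 1/33571 - (-12 - 77 - 112) = 1/33571 - 1*(-201) = 1/33571 + 201 = 6747772/33571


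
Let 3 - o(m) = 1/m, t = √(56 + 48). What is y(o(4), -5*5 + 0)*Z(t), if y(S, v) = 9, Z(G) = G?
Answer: 18*√26 ≈ 91.782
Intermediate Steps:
t = 2*√26 (t = √104 = 2*√26 ≈ 10.198)
o(m) = 3 - 1/m
y(o(4), -5*5 + 0)*Z(t) = 9*(2*√26) = 18*√26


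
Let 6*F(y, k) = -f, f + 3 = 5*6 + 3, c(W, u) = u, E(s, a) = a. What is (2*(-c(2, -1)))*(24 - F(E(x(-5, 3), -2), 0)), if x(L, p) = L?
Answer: 58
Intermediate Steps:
f = 30 (f = -3 + (5*6 + 3) = -3 + (30 + 3) = -3 + 33 = 30)
F(y, k) = -5 (F(y, k) = (-1*30)/6 = (⅙)*(-30) = -5)
(2*(-c(2, -1)))*(24 - F(E(x(-5, 3), -2), 0)) = (2*(-1*(-1)))*(24 - 1*(-5)) = (2*1)*(24 + 5) = 2*29 = 58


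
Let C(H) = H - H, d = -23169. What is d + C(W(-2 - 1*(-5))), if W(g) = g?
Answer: -23169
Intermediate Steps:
C(H) = 0
d + C(W(-2 - 1*(-5))) = -23169 + 0 = -23169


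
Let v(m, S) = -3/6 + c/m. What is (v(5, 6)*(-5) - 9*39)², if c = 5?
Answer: 499849/4 ≈ 1.2496e+5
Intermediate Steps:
v(m, S) = -½ + 5/m (v(m, S) = -3/6 + 5/m = -3*⅙ + 5/m = -½ + 5/m)
(v(5, 6)*(-5) - 9*39)² = (((½)*(10 - 1*5)/5)*(-5) - 9*39)² = (((½)*(⅕)*(10 - 5))*(-5) - 351)² = (((½)*(⅕)*5)*(-5) - 351)² = ((½)*(-5) - 351)² = (-5/2 - 351)² = (-707/2)² = 499849/4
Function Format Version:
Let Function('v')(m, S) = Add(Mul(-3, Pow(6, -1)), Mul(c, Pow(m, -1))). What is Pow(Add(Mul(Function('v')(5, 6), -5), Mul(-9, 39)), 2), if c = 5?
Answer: Rational(499849, 4) ≈ 1.2496e+5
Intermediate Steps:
Function('v')(m, S) = Add(Rational(-1, 2), Mul(5, Pow(m, -1))) (Function('v')(m, S) = Add(Mul(-3, Pow(6, -1)), Mul(5, Pow(m, -1))) = Add(Mul(-3, Rational(1, 6)), Mul(5, Pow(m, -1))) = Add(Rational(-1, 2), Mul(5, Pow(m, -1))))
Pow(Add(Mul(Function('v')(5, 6), -5), Mul(-9, 39)), 2) = Pow(Add(Mul(Mul(Rational(1, 2), Pow(5, -1), Add(10, Mul(-1, 5))), -5), Mul(-9, 39)), 2) = Pow(Add(Mul(Mul(Rational(1, 2), Rational(1, 5), Add(10, -5)), -5), -351), 2) = Pow(Add(Mul(Mul(Rational(1, 2), Rational(1, 5), 5), -5), -351), 2) = Pow(Add(Mul(Rational(1, 2), -5), -351), 2) = Pow(Add(Rational(-5, 2), -351), 2) = Pow(Rational(-707, 2), 2) = Rational(499849, 4)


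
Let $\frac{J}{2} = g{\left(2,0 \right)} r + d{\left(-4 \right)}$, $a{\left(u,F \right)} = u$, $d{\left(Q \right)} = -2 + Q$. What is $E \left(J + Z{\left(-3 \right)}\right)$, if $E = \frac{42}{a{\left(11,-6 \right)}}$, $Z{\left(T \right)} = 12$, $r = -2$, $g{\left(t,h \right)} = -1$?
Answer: $\frac{168}{11} \approx 15.273$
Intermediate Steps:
$E = \frac{42}{11} \approx 3.8182$
$J = -8$ ($J = 2 \left(\left(-1\right) \left(-2\right) - 6\right) = 2 \left(2 - 6\right) = 2 \left(-4\right) = -8$)
$E \left(J + Z{\left(-3 \right)}\right) = \frac{42 \left(-8 + 12\right)}{11} = \frac{42}{11} \cdot 4 = \frac{168}{11}$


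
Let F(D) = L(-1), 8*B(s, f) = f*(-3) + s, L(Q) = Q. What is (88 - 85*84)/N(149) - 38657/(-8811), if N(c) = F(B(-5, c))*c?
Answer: 67895065/1312839 ≈ 51.716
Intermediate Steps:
B(s, f) = -3*f/8 + s/8 (B(s, f) = (f*(-3) + s)/8 = (-3*f + s)/8 = (s - 3*f)/8 = -3*f/8 + s/8)
F(D) = -1
N(c) = -c
(88 - 85*84)/N(149) - 38657/(-8811) = (88 - 85*84)/((-1*149)) - 38657/(-8811) = (88 - 7140)/(-149) - 38657*(-1/8811) = -7052*(-1/149) + 38657/8811 = 7052/149 + 38657/8811 = 67895065/1312839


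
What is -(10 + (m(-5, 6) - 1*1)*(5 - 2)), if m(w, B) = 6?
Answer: -25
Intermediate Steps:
-(10 + (m(-5, 6) - 1*1)*(5 - 2)) = -(10 + (6 - 1*1)*(5 - 2)) = -(10 + (6 - 1)*3) = -(10 + 5*3) = -(10 + 15) = -1*25 = -25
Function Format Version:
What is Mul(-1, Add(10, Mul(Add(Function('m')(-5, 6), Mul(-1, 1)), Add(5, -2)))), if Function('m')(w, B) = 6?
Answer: -25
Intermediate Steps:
Mul(-1, Add(10, Mul(Add(Function('m')(-5, 6), Mul(-1, 1)), Add(5, -2)))) = Mul(-1, Add(10, Mul(Add(6, Mul(-1, 1)), Add(5, -2)))) = Mul(-1, Add(10, Mul(Add(6, -1), 3))) = Mul(-1, Add(10, Mul(5, 3))) = Mul(-1, Add(10, 15)) = Mul(-1, 25) = -25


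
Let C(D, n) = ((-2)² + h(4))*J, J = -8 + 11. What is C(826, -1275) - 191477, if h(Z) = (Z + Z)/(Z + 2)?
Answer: -191461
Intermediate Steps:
J = 3
h(Z) = 2*Z/(2 + Z) (h(Z) = (2*Z)/(2 + Z) = 2*Z/(2 + Z))
C(D, n) = 16 (C(D, n) = ((-2)² + 2*4/(2 + 4))*3 = (4 + 2*4/6)*3 = (4 + 2*4*(⅙))*3 = (4 + 4/3)*3 = (16/3)*3 = 16)
C(826, -1275) - 191477 = 16 - 191477 = -191461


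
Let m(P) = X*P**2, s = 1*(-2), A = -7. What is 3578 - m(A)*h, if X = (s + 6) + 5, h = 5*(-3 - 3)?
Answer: 16808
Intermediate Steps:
s = -2
h = -30 (h = 5*(-6) = -30)
X = 9 (X = (-2 + 6) + 5 = 4 + 5 = 9)
m(P) = 9*P**2
3578 - m(A)*h = 3578 - 9*(-7)**2*(-30) = 3578 - 9*49*(-30) = 3578 - 441*(-30) = 3578 - 1*(-13230) = 3578 + 13230 = 16808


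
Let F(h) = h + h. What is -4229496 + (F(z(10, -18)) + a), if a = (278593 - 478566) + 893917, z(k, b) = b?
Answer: -3535588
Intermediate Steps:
F(h) = 2*h
a = 693944 (a = -199973 + 893917 = 693944)
-4229496 + (F(z(10, -18)) + a) = -4229496 + (2*(-18) + 693944) = -4229496 + (-36 + 693944) = -4229496 + 693908 = -3535588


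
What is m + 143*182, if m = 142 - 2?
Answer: 26166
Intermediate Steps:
m = 140
m + 143*182 = 140 + 143*182 = 140 + 26026 = 26166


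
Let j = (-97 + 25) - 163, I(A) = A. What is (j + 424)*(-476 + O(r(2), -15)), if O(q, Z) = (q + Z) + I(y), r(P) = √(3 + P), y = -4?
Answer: -93555 + 189*√5 ≈ -93132.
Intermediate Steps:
j = -235 (j = -72 - 163 = -235)
O(q, Z) = -4 + Z + q (O(q, Z) = (q + Z) - 4 = (Z + q) - 4 = -4 + Z + q)
(j + 424)*(-476 + O(r(2), -15)) = (-235 + 424)*(-476 + (-4 - 15 + √(3 + 2))) = 189*(-476 + (-4 - 15 + √5)) = 189*(-476 + (-19 + √5)) = 189*(-495 + √5) = -93555 + 189*√5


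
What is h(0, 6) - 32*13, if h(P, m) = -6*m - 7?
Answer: -459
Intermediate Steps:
h(P, m) = -7 - 6*m
h(0, 6) - 32*13 = (-7 - 6*6) - 32*13 = (-7 - 36) - 416 = -43 - 416 = -459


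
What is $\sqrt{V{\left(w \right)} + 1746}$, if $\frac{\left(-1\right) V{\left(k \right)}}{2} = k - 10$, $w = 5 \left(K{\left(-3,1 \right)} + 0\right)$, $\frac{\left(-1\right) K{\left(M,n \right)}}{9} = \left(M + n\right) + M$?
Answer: $2 \sqrt{329} \approx 36.277$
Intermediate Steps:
$K{\left(M,n \right)} = - 18 M - 9 n$ ($K{\left(M,n \right)} = - 9 \left(\left(M + n\right) + M\right) = - 9 \left(n + 2 M\right) = - 18 M - 9 n$)
$w = 225$ ($w = 5 \left(\left(\left(-18\right) \left(-3\right) - 9\right) + 0\right) = 5 \left(\left(54 - 9\right) + 0\right) = 5 \left(45 + 0\right) = 5 \cdot 45 = 225$)
$V{\left(k \right)} = 20 - 2 k$ ($V{\left(k \right)} = - 2 \left(k - 10\right) = - 2 \left(-10 + k\right) = 20 - 2 k$)
$\sqrt{V{\left(w \right)} + 1746} = \sqrt{\left(20 - 450\right) + 1746} = \sqrt{-430 + 1746} = \sqrt{1316} = 2 \sqrt{329}$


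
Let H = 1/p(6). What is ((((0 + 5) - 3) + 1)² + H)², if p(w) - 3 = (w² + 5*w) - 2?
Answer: 364816/4489 ≈ 81.269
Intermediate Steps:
p(w) = 1 + w² + 5*w (p(w) = 3 + ((w² + 5*w) - 2) = 3 + (-2 + w² + 5*w) = 1 + w² + 5*w)
H = 1/67 (H = 1/(1 + 6² + 5*6) = 1/(1 + 36 + 30) = 1/67 ≈ 0.014925)
((((0 + 5) - 3) + 1)² + H)² = ((((0 + 5) - 3) + 1)² + 1/67)² = (((5 - 3) + 1)² + 1/67)² = ((2 + 1)² + 1/67)² = (3² + 1/67)² = (9 + 1/67)² = (604/67)² = 364816/4489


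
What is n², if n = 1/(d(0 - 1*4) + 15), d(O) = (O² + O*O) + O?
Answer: 1/1849 ≈ 0.00054083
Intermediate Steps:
d(O) = O + 2*O² (d(O) = (O² + O²) + O = 2*O² + O = O + 2*O²)
n = 1/43 (n = 1/((0 - 1*4)*(1 + 2*(0 - 1*4)) + 15) = 1/((0 - 4)*(1 + 2*(0 - 4)) + 15) = 1/(-4*(1 + 2*(-4)) + 15) = 1/(-4*(1 - 8) + 15) = 1/(-4*(-7) + 15) = 1/(28 + 15) = 1/43 ≈ 0.023256)
n² = (1/43)² = 1/1849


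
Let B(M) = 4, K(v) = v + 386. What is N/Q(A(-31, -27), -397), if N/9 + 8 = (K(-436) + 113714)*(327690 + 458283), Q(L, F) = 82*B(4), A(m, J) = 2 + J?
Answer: 100503939447/41 ≈ 2.4513e+9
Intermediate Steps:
K(v) = 386 + v
Q(L, F) = 328 (Q(L, F) = 82*4 = 328)
N = 804031515576 (N = -72 + 9*(((386 - 436) + 113714)*(327690 + 458283)) = -72 + 9*((-50 + 113714)*785973) = -72 + 9*(113664*785973) = -72 + 9*89336835072 = -72 + 804031515648 = 804031515576)
N/Q(A(-31, -27), -397) = 804031515576/328 = 804031515576*(1/328) = 100503939447/41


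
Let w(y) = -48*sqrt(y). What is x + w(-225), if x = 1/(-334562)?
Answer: -1/334562 - 720*I ≈ -2.989e-6 - 720.0*I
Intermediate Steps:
x = -1/334562 ≈ -2.9890e-6
x + w(-225) = -1/334562 - 720*I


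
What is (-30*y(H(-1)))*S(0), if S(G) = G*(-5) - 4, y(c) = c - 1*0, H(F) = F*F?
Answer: 120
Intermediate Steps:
H(F) = F²
y(c) = c (y(c) = c + 0 = c)
S(G) = -4 - 5*G (S(G) = -5*G - 4 = -4 - 5*G)
(-30*y(H(-1)))*S(0) = (-30*(-1)²)*(-4 - 5*0) = (-30*1)*(-4 + 0) = -30*(-4) = 120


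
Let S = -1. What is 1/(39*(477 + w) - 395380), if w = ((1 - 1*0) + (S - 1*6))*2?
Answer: -1/377245 ≈ -2.6508e-6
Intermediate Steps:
w = -12 (w = ((1 - 1*0) + (-1 - 1*6))*2 = ((1 + 0) + (-1 - 6))*2 = (1 - 7)*2 = -6*2 = -12)
1/(39*(477 + w) - 395380) = 1/(39*(477 - 12) - 395380) = 1/(39*465 - 395380) = 1/(18135 - 395380) = 1/(-377245) = -1/377245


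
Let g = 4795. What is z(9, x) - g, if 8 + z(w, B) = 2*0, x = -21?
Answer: -4803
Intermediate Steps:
z(w, B) = -8 (z(w, B) = -8 + 2*0 = -8 + 0 = -8)
z(9, x) - g = -8 - 1*4795 = -8 - 4795 = -4803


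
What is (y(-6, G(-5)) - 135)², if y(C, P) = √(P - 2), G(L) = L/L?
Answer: (135 - I)² ≈ 18224.0 - 270.0*I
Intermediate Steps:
G(L) = 1
y(C, P) = √(-2 + P)
(y(-6, G(-5)) - 135)² = (√(-2 + 1) - 135)² = (√(-1) - 135)² = (I - 135)² = (-135 + I)²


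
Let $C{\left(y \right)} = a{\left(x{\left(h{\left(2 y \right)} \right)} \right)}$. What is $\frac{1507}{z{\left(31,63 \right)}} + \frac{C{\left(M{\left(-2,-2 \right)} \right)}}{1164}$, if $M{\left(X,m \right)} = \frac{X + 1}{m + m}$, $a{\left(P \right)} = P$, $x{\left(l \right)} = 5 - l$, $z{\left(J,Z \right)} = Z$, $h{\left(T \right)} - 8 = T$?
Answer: $\frac{1169285}{48888} \approx 23.918$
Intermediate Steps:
$h{\left(T \right)} = 8 + T$
$M{\left(X,m \right)} = \frac{1 + X}{2 m}$
$C{\left(y \right)} = -3 - 2 y$ ($C{\left(y \right)} = 5 - \left(8 + 2 y\right) = -3 - 2 y$)
$\frac{1507}{z{\left(31,63 \right)}} + \frac{C{\left(M{\left(-2,-2 \right)} \right)}}{1164} = \frac{1507}{63} + \frac{-3 - 2 \frac{1 - 2}{2 \left(-2\right)}}{1164} = 1507 \cdot \frac{1}{63} + \left(-3 - 2 \cdot \frac{1}{2} \left(- \frac{1}{2}\right) \left(-1\right)\right) \frac{1}{1164} = \frac{1507}{63} + \left(-3 - \frac{1}{2}\right) \frac{1}{1164} = \frac{1507}{63} - \frac{7}{2328} = \frac{1169285}{48888}$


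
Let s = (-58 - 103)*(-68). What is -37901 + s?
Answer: -26953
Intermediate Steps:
s = 10948 (s = -161*(-68) = 10948)
-37901 + s = -37901 + 10948 = -26953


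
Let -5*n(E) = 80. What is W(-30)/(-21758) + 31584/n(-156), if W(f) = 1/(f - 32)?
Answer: -2662918103/1348996 ≈ -1974.0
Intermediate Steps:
W(f) = 1/(-32 + f)
n(E) = -16 (n(E) = -1/5*80 = -16)
W(-30)/(-21758) + 31584/n(-156) = 1/(-32 - 30*(-21758)) + 31584/(-16) = -1/21758/(-62) + 31584*(-1/16) = -1/62*(-1/21758) - 1974 = 1/1348996 - 1974 = -2662918103/1348996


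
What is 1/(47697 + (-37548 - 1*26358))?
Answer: -1/16209 ≈ -6.1694e-5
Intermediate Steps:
1/(47697 + (-37548 - 1*26358)) = 1/(47697 + (-37548 - 26358)) = 1/(47697 - 63906) = 1/(-16209) = -1/16209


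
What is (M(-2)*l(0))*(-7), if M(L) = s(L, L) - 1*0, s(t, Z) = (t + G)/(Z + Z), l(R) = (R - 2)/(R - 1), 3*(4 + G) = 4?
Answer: -49/3 ≈ -16.333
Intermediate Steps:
G = -8/3 (G = -4 + (⅓)*4 = -4 + 4/3 = -8/3 ≈ -2.6667)
l(R) = (-2 + R)/(-1 + R)
s(t, Z) = (-8/3 + t)/(2*Z) (s(t, Z) = (t - 8/3)/(Z + Z) = (-8/3 + t)/((2*Z)) = (-8/3 + t)*(1/(2*Z)) = (-8/3 + t)/(2*Z))
M(L) = (-8 + 3*L)/(6*L) (M(L) = (-8 + 3*L)/(6*L) - 1*0 = (-8 + 3*L)/(6*L) + 0 = (-8 + 3*L)/(6*L))
(M(-2)*l(0))*(-7) = (((⅙)*(-8 + 3*(-2))/(-2))*((-2 + 0)/(-1 + 0)))*(-7) = (((⅙)*(-½)*(-8 - 6))*(-2/(-1)))*(-7) = (((⅙)*(-½)*(-14))*(-1*(-2)))*(-7) = ((7/6)*2)*(-7) = (7/3)*(-7) = -49/3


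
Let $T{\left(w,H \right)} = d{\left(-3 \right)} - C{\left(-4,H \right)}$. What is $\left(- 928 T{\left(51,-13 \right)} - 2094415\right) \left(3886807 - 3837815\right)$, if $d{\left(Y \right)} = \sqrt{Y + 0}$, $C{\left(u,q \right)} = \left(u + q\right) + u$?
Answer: $-103564335776 - 45464576 i \sqrt{3} \approx -1.0356 \cdot 10^{11} - 7.8747 \cdot 10^{7} i$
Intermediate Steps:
$C{\left(u,q \right)} = q + 2 u$ ($C{\left(u,q \right)} = \left(q + u\right) + u = q + 2 u$)
$d{\left(Y \right)} = \sqrt{Y}$
$T{\left(w,H \right)} = 8 - H + i \sqrt{3}$ ($T{\left(w,H \right)} = \sqrt{-3} - \left(H + 2 \left(-4\right)\right) = i \sqrt{3} - \left(H - 8\right) = i \sqrt{3} - \left(-8 + H\right) = 8 - H + i \sqrt{3}$)
$\left(- 928 T{\left(51,-13 \right)} - 2094415\right) \left(3886807 - 3837815\right) = \left(- 928 \left(8 - -13 + i \sqrt{3}\right) - 2094415\right) \left(3886807 - 3837815\right) = \left(- 928 \left(8 + 13 + i \sqrt{3}\right) - 2094415\right) 48992 = \left(- 928 \left(21 + i \sqrt{3}\right) - 2094415\right) 48992 = \left(\left(-19488 - 928 i \sqrt{3}\right) - 2094415\right) 48992 = \left(-2113903 - 928 i \sqrt{3}\right) 48992 = -103564335776 - 45464576 i \sqrt{3}$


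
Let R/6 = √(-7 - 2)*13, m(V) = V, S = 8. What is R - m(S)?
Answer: -8 + 234*I ≈ -8.0 + 234.0*I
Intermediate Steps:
R = 234*I (R = 6*(√(-7 - 2)*13) = 6*(√(-9)*13) = 6*((3*I)*13) = 6*(39*I) = 234*I ≈ 234.0*I)
R - m(S) = 234*I - 1*8 = 234*I - 8 = -8 + 234*I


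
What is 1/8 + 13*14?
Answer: 1457/8 ≈ 182.13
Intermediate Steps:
1/8 + 13*14 = 1*(1/8) + 182 = 1/8 + 182 = 1457/8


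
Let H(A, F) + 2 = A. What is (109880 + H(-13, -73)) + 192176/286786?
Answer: 15753968033/143393 ≈ 1.0987e+5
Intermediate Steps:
H(A, F) = -2 + A
(109880 + H(-13, -73)) + 192176/286786 = (109880 + (-2 - 13)) + 192176/286786 = (109880 - 15) + 192176*(1/286786) = 109865 + 96088/143393 = 15753968033/143393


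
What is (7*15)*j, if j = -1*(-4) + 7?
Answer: 1155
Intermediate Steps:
j = 11 (j = 4 + 7 = 11)
(7*15)*j = (7*15)*11 = 105*11 = 1155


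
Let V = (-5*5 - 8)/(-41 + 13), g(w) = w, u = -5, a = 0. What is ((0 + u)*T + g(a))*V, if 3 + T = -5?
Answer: 330/7 ≈ 47.143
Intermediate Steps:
T = -8 (T = -3 - 5 = -8)
V = 33/28 (V = (-25 - 8)/(-28) = -33*(-1/28) = 33/28 ≈ 1.1786)
((0 + u)*T + g(a))*V = ((0 - 5)*(-8) + 0)*(33/28) = (-5*(-8) + 0)*(33/28) = (40 + 0)*(33/28) = 40*(33/28) = 330/7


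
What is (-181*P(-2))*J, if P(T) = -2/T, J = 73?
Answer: -13213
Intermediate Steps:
(-181*P(-2))*J = -(-362)/(-2)*73 = -(-362)*(-1)/2*73 = -181*1*73 = -181*73 = -13213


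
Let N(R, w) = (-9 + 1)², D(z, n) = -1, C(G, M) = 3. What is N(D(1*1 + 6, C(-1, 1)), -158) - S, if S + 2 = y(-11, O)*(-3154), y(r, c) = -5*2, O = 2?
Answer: -31474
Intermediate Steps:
y(r, c) = -10
S = 31538 (S = -2 - 10*(-3154) = -2 + 31540 = 31538)
N(R, w) = 64 (N(R, w) = (-8)² = 64)
N(D(1*1 + 6, C(-1, 1)), -158) - S = 64 - 1*31538 = 64 - 31538 = -31474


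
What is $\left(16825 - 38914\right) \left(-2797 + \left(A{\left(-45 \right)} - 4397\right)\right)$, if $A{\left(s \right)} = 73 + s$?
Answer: $158289774$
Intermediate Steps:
$\left(16825 - 38914\right) \left(-2797 + \left(A{\left(-45 \right)} - 4397\right)\right) = \left(16825 - 38914\right) \left(-2797 + \left(\left(73 - 45\right) - 4397\right)\right) = - 22089 \left(-2797 + \left(28 - 4397\right)\right) = - 22089 \left(-2797 - 4369\right) = \left(-22089\right) \left(-7166\right) = 158289774$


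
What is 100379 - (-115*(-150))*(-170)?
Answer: 3032879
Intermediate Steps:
100379 - (-115*(-150))*(-170) = 100379 - 17250*(-170) = 100379 - 1*(-2932500) = 100379 + 2932500 = 3032879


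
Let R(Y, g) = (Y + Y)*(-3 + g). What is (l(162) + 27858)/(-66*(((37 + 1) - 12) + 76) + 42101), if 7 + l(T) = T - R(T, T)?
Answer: -23503/35369 ≈ -0.66451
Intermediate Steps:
R(Y, g) = 2*Y*(-3 + g) (R(Y, g) = (2*Y)*(-3 + g) = 2*Y*(-3 + g))
l(T) = -7 + T - 2*T*(-3 + T) (l(T) = -7 + (T - 2*T*(-3 + T)) = -7 + T - 2*T*(-3 + T))
(l(162) + 27858)/(-66*(((37 + 1) - 12) + 76) + 42101) = ((-7 + 162 - 2*162*(-3 + 162)) + 27858)/(-66*(((37 + 1) - 12) + 76) + 42101) = ((-7 + 162 - 2*162*159) + 27858)/(-66*((38 - 12) + 76) + 42101) = ((-7 + 162 - 51516) + 27858)/(-66*(26 + 76) + 42101) = (-51361 + 27858)/(-66*102 + 42101) = -23503/(-6732 + 42101) = -23503/35369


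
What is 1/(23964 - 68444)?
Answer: -1/44480 ≈ -2.2482e-5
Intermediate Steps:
1/(23964 - 68444) = 1/(-44480) = -1/44480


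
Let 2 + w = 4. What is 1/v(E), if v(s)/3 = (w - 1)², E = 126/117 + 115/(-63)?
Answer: ⅓ ≈ 0.33333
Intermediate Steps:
w = 2 (w = -2 + 4 = 2)
E = -613/819 (E = 126*(1/117) + 115*(-1/63) = 14/13 - 115/63 = -613/819 ≈ -0.74847)
v(s) = 3 (v(s) = 3*(2 - 1)² = 3*1² = 3*1 = 3)
1/v(E) = 1/3 = ⅓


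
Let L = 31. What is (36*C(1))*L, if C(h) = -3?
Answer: -3348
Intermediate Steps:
(36*C(1))*L = (36*(-3))*31 = -108*31 = -3348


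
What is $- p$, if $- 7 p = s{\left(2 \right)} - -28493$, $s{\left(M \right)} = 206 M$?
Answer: $\frac{28905}{7} \approx 4129.3$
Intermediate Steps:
$p = - \frac{28905}{7}$ ($p = - \frac{206 \cdot 2 - -28493}{7} = - \frac{412 + 28493}{7} = \left(- \frac{1}{7}\right) 28905 = - \frac{28905}{7} \approx -4129.3$)
$- p = \left(-1\right) \left(- \frac{28905}{7}\right) = \frac{28905}{7}$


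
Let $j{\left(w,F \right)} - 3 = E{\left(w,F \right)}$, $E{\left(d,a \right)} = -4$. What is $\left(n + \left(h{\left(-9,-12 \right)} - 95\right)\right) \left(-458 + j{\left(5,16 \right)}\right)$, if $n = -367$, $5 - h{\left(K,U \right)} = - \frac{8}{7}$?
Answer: $\frac{1464669}{7} \approx 2.0924 \cdot 10^{5}$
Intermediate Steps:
$h{\left(K,U \right)} = \frac{43}{7}$ ($h{\left(K,U \right)} = 5 - - \frac{8}{7} = 5 + \frac{8}{7} = \frac{43}{7}$)
$j{\left(w,F \right)} = -1$ ($j{\left(w,F \right)} = 3 - 4 = -1$)
$\left(n + \left(h{\left(-9,-12 \right)} - 95\right)\right) \left(-458 + j{\left(5,16 \right)}\right) = \left(-367 + \left(\frac{43}{7} - 95\right)\right) \left(-458 - 1\right) = \left(-367 - \frac{622}{7}\right) \left(-459\right) = \left(- \frac{3191}{7}\right) \left(-459\right) = \frac{1464669}{7}$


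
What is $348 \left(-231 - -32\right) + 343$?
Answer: $-68909$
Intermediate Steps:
$348 \left(-231 - -32\right) + 343 = 348 \left(-231 + 32\right) + 343 = 348 \left(-199\right) + 343 = -69252 + 343 = -68909$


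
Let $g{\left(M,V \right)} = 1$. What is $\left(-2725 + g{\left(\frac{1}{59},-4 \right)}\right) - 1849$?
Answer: $-4573$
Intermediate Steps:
$\left(-2725 + g{\left(\frac{1}{59},-4 \right)}\right) - 1849 = \left(-2725 + 1\right) - 1849 = -2724 - 1849 = -4573$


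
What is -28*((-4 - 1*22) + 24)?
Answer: 56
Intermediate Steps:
-28*((-4 - 1*22) + 24) = -28*((-4 - 22) + 24) = -28*(-26 + 24) = -28*(-2) = 56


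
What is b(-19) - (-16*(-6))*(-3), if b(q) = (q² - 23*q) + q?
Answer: 1067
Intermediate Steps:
b(q) = q² - 22*q
b(-19) - (-16*(-6))*(-3) = -19*(-22 - 19) - (-16*(-6))*(-3) = -19*(-41) - 96*(-3) = 779 - 1*(-288) = 779 + 288 = 1067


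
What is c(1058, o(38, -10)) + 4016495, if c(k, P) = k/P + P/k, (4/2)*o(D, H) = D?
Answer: 80740702215/20102 ≈ 4.0166e+6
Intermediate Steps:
o(D, H) = D/2
c(k, P) = P/k + k/P
c(1058, o(38, -10)) + 4016495 = (((½)*38)/1058 + 1058/(((½)*38))) + 4016495 = (19*(1/1058) + 1058/19) + 4016495 = (19/1058 + 1058*(1/19)) + 4016495 = (19/1058 + 1058/19) + 4016495 = 1119725/20102 + 4016495 = 80740702215/20102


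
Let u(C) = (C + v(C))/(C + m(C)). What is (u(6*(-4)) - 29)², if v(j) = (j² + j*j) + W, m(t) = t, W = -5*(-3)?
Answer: 714025/256 ≈ 2789.2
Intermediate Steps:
W = 15
v(j) = 15 + 2*j² (v(j) = (j² + j*j) + 15 = (j² + j²) + 15 = 2*j² + 15 = 15 + 2*j²)
u(C) = (15 + C + 2*C²)/(2*C) (u(C) = (C + (15 + 2*C²))/(C + C) = (15 + C + 2*C²)/((2*C)) = (15 + C + 2*C²)*(1/(2*C)) = (15 + C + 2*C²)/(2*C))
(u(6*(-4)) - 29)² = ((½ + 6*(-4) + 15/(2*((6*(-4))))) - 29)² = ((½ - 24 + (15/2)/(-24)) - 29)² = ((½ - 24 + (15/2)*(-1/24)) - 29)² = ((½ - 24 - 5/16) - 29)² = (-381/16 - 29)² = (-845/16)² = 714025/256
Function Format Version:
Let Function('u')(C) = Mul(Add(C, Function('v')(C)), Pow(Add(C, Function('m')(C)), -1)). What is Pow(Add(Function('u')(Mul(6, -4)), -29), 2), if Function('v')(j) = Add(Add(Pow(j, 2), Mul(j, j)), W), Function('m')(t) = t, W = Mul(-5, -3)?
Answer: Rational(714025, 256) ≈ 2789.2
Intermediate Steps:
W = 15
Function('v')(j) = Add(15, Mul(2, Pow(j, 2))) (Function('v')(j) = Add(Add(Pow(j, 2), Mul(j, j)), 15) = Add(Add(Pow(j, 2), Pow(j, 2)), 15) = Add(Mul(2, Pow(j, 2)), 15) = Add(15, Mul(2, Pow(j, 2))))
Function('u')(C) = Mul(Rational(1, 2), Pow(C, -1), Add(15, C, Mul(2, Pow(C, 2)))) (Function('u')(C) = Mul(Add(C, Add(15, Mul(2, Pow(C, 2)))), Pow(Add(C, C), -1)) = Mul(Add(15, C, Mul(2, Pow(C, 2))), Pow(Mul(2, C), -1)) = Mul(Add(15, C, Mul(2, Pow(C, 2))), Mul(Rational(1, 2), Pow(C, -1))) = Mul(Rational(1, 2), Pow(C, -1), Add(15, C, Mul(2, Pow(C, 2)))))
Pow(Add(Function('u')(Mul(6, -4)), -29), 2) = Pow(Add(Add(Rational(1, 2), Mul(6, -4), Mul(Rational(15, 2), Pow(Mul(6, -4), -1))), -29), 2) = Pow(Add(Add(Rational(1, 2), -24, Mul(Rational(15, 2), Pow(-24, -1))), -29), 2) = Pow(Add(Add(Rational(1, 2), -24, Mul(Rational(15, 2), Rational(-1, 24))), -29), 2) = Pow(Add(Add(Rational(1, 2), -24, Rational(-5, 16)), -29), 2) = Pow(Add(Rational(-381, 16), -29), 2) = Pow(Rational(-845, 16), 2) = Rational(714025, 256)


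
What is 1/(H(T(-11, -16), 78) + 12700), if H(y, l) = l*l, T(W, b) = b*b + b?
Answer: 1/18784 ≈ 5.3237e-5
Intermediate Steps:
T(W, b) = b + b² (T(W, b) = b² + b = b + b²)
H(y, l) = l²
1/(H(T(-11, -16), 78) + 12700) = 1/(78² + 12700) = 1/(6084 + 12700) = 1/18784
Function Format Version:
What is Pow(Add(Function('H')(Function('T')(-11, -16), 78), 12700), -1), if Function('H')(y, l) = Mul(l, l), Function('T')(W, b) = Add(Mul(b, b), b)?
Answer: Rational(1, 18784) ≈ 5.3237e-5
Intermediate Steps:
Function('T')(W, b) = Add(b, Pow(b, 2)) (Function('T')(W, b) = Add(Pow(b, 2), b) = Add(b, Pow(b, 2)))
Function('H')(y, l) = Pow(l, 2)
Pow(Add(Function('H')(Function('T')(-11, -16), 78), 12700), -1) = Pow(Add(Pow(78, 2), 12700), -1) = Pow(Add(6084, 12700), -1) = Pow(18784, -1) = Rational(1, 18784)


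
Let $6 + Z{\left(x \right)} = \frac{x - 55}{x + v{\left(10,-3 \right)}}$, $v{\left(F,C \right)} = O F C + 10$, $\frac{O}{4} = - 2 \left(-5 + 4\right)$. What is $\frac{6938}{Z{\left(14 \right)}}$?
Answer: $- \frac{1498608}{1255} \approx -1194.1$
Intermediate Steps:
$O = 8$ ($O = 4 \left(- 2 \left(-5 + 4\right)\right) = 4 \left(\left(-2\right) \left(-1\right)\right) = 4 \cdot 2 = 8$)
$v{\left(F,C \right)} = 10 + 8 C F$ ($v{\left(F,C \right)} = 8 F C + 10 = 8 C F + 10 = 10 + 8 C F$)
$Z{\left(x \right)} = -6 + \frac{-55 + x}{-230 + x}$ ($Z{\left(x \right)} = -6 + \frac{x - 55}{x + \left(10 + 8 \left(-3\right) 10\right)} = -6 + \frac{-55 + x}{x + \left(10 - 240\right)} = -6 + \frac{-55 + x}{x - 230} = -6 + \frac{-55 + x}{-230 + x}$)
$\frac{6938}{Z{\left(14 \right)}} = \frac{6938}{5 \frac{1}{-230 + 14} \left(265 - 14\right)} = \frac{6938}{5 \frac{1}{-216} \left(265 - 14\right)} = \frac{6938}{5 \left(- \frac{1}{216}\right) 251} = \frac{6938}{- \frac{1255}{216}} = 6938 \left(- \frac{216}{1255}\right) = - \frac{1498608}{1255}$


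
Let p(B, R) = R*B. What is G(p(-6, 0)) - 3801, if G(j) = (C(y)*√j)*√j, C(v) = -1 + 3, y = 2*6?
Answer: -3801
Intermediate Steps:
y = 12
C(v) = 2
p(B, R) = B*R
G(j) = 2*j (G(j) = (2*√j)*√j = 2*j)
G(p(-6, 0)) - 3801 = 2*(-6*0) - 3801 = 2*0 - 3801 = 0 - 3801 = -3801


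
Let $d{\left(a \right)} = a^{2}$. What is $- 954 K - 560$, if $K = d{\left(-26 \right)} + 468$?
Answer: $-1091936$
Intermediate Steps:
$K = 1144$ ($K = \left(-26\right)^{2} + 468 = 676 + 468 = 1144$)
$- 954 K - 560 = \left(-954\right) 1144 - 560 = -1091376 - 560 = -1091936$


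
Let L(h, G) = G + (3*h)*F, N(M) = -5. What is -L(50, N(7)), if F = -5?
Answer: 755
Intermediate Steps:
L(h, G) = G - 15*h (L(h, G) = G + (3*h)*(-5) = G - 15*h)
-L(50, N(7)) = -(-5 - 15*50) = -(-5 - 750) = -1*(-755) = 755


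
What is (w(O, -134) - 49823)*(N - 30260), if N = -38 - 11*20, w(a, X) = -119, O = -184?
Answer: 1524129956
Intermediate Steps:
N = -258 (N = -38 - 220 = -258)
(w(O, -134) - 49823)*(N - 30260) = (-119 - 49823)*(-258 - 30260) = -49942*(-30518) = 1524129956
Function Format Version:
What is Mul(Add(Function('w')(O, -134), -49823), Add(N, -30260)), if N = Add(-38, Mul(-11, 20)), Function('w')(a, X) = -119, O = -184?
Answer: 1524129956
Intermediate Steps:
N = -258 (N = Add(-38, -220) = -258)
Mul(Add(Function('w')(O, -134), -49823), Add(N, -30260)) = Mul(Add(-119, -49823), Add(-258, -30260)) = Mul(-49942, -30518) = 1524129956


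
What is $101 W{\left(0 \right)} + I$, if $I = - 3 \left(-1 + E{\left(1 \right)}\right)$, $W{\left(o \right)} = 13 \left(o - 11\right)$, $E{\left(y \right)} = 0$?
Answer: $-14440$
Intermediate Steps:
$W{\left(o \right)} = -143 + 13 o$ ($W{\left(o \right)} = 13 \left(-11 + o\right) = -143 + 13 o$)
$I = 3$ ($I = - 3 \left(-1 + 0\right) = \left(-3\right) \left(-1\right) = 3$)
$101 W{\left(0 \right)} + I = 101 \left(-143 + 13 \cdot 0\right) + 3 = 101 \left(-143 + 0\right) + 3 = 101 \left(-143\right) + 3 = -14443 + 3 = -14440$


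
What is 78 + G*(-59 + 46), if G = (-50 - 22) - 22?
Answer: 1300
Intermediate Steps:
G = -94 (G = -72 - 22 = -94)
78 + G*(-59 + 46) = 78 - 94*(-59 + 46) = 78 - 94*(-13) = 78 + 1222 = 1300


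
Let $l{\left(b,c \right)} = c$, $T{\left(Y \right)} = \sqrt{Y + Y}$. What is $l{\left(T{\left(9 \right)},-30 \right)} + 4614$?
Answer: $4584$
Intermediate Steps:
$T{\left(Y \right)} = \sqrt{2} \sqrt{Y}$ ($T{\left(Y \right)} = \sqrt{2 Y} = \sqrt{2} \sqrt{Y}$)
$l{\left(T{\left(9 \right)},-30 \right)} + 4614 = -30 + 4614 = 4584$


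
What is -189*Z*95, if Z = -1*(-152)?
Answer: -2729160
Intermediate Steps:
Z = 152
-189*Z*95 = -189*152*95 = -28728*95 = -2729160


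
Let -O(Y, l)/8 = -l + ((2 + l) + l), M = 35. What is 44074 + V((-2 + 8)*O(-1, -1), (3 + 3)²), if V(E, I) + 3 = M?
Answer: 44106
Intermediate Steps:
O(Y, l) = -16 - 8*l (O(Y, l) = -8*(-l + ((2 + l) + l)) = -8*(-l + (2 + 2*l)) = -8*(2 + l) = -16 - 8*l)
V(E, I) = 32 (V(E, I) = -3 + 35 = 32)
44074 + V((-2 + 8)*O(-1, -1), (3 + 3)²) = 44074 + 32 = 44106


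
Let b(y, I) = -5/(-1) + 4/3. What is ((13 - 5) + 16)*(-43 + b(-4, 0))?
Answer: -880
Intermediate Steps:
b(y, I) = 19/3 (b(y, I) = -5*(-1) + 4*(⅓) = 5 + 4/3 = 19/3)
((13 - 5) + 16)*(-43 + b(-4, 0)) = ((13 - 5) + 16)*(-43 + 19/3) = (8 + 16)*(-110/3) = 24*(-110/3) = -880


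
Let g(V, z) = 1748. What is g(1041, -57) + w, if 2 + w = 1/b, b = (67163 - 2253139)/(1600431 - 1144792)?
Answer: 3816258457/2185976 ≈ 1745.8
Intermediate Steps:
b = -2185976/455639 ≈ -4.7976
w = -4827591/2185976 (w = -2 + 1/(-2185976/455639) = -2 - 455639/2185976 = -4827591/2185976 ≈ -2.2084)
g(1041, -57) + w = 1748 - 4827591/2185976 = 3816258457/2185976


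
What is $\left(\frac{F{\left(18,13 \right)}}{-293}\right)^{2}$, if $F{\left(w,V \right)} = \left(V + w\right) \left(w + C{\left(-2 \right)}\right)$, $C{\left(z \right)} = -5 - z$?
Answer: $\frac{216225}{85849} \approx 2.5187$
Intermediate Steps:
$F{\left(w,V \right)} = \left(-3 + w\right) \left(V + w\right)$ ($F{\left(w,V \right)} = \left(V + w\right) \left(w - 3\right) = \left(V + w\right) \left(-3 + w\right) = \left(-3 + w\right) \left(V + w\right)$)
$\left(\frac{F{\left(18,13 \right)}}{-293}\right)^{2} = \left(\frac{18^{2} - 39 - 54 + 13 \cdot 18}{-293}\right)^{2} = \left(\left(324 - 39 - 54 + 234\right) \left(- \frac{1}{293}\right)\right)^{2} = \left(465 \left(- \frac{1}{293}\right)\right)^{2} = \left(- \frac{465}{293}\right)^{2} = \frac{216225}{85849}$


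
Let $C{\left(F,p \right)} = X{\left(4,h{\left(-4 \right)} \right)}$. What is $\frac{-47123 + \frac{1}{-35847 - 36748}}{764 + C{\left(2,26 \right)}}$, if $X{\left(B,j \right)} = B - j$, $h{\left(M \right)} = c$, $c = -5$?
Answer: $- \frac{3420894186}{56115935} \approx -60.961$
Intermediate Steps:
$h{\left(M \right)} = -5$
$C{\left(F,p \right)} = 9$ ($C{\left(F,p \right)} = 4 - -5 = 4 + 5 = 9$)
$\frac{-47123 + \frac{1}{-35847 - 36748}}{764 + C{\left(2,26 \right)}} = \frac{-47123 + \frac{1}{-35847 - 36748}}{764 + 9} = \frac{-47123 + \frac{1}{-72595}}{773} = \left(-47123 - \frac{1}{72595}\right) \frac{1}{773} = \left(- \frac{3420894186}{72595}\right) \frac{1}{773} = - \frac{3420894186}{56115935}$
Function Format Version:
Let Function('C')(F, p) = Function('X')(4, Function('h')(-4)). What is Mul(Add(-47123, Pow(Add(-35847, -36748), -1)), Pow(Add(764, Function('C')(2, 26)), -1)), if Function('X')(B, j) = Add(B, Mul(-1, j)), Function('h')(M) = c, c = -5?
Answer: Rational(-3420894186, 56115935) ≈ -60.961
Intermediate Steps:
Function('h')(M) = -5
Function('C')(F, p) = 9 (Function('C')(F, p) = Add(4, Mul(-1, -5)) = Add(4, 5) = 9)
Mul(Add(-47123, Pow(Add(-35847, -36748), -1)), Pow(Add(764, Function('C')(2, 26)), -1)) = Mul(Add(-47123, Pow(Add(-35847, -36748), -1)), Pow(Add(764, 9), -1)) = Mul(Add(-47123, Pow(-72595, -1)), Pow(773, -1)) = Mul(Add(-47123, Rational(-1, 72595)), Rational(1, 773)) = Mul(Rational(-3420894186, 72595), Rational(1, 773)) = Rational(-3420894186, 56115935)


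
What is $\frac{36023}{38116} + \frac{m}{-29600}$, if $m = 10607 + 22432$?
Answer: $- \frac{3712187}{21696800} \approx -0.17109$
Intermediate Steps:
$m = 33039$
$\frac{36023}{38116} + \frac{m}{-29600} = \frac{36023}{38116} + \frac{33039}{-29600} = 36023 \cdot \frac{1}{38116} + 33039 \left(- \frac{1}{29600}\right) = \frac{2771}{2932} - \frac{33039}{29600} = - \frac{3712187}{21696800}$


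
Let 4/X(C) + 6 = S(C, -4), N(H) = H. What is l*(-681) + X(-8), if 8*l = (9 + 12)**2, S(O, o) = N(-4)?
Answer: -1501621/40 ≈ -37541.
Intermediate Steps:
S(O, o) = -4
X(C) = -2/5 (X(C) = 4/(-6 - 4) = 4/(-10) = 4*(-1/10) = -2/5)
l = 441/8 (l = (9 + 12)**2/8 = (1/8)*21**2 = (1/8)*441 = 441/8 ≈ 55.125)
l*(-681) + X(-8) = (441/8)*(-681) - 2/5 = -300321/8 - 2/5 = -1501621/40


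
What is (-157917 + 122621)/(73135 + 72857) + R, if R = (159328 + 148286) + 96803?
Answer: 7380201421/18249 ≈ 4.0442e+5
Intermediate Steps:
R = 404417 (R = 307614 + 96803 = 404417)
(-157917 + 122621)/(73135 + 72857) + R = (-157917 + 122621)/(73135 + 72857) + 404417 = -35296/145992 + 404417 = -35296*1/145992 + 404417 = -4412/18249 + 404417 = 7380201421/18249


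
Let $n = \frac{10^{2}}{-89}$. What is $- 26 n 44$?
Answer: $\frac{114400}{89} \approx 1285.4$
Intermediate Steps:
$n = - \frac{100}{89}$ ($n = 100 \left(- \frac{1}{89}\right) = - \frac{100}{89} \approx -1.1236$)
$- 26 n 44 = \left(-26\right) \left(- \frac{100}{89}\right) 44 = \frac{2600}{89} \cdot 44 = \frac{114400}{89}$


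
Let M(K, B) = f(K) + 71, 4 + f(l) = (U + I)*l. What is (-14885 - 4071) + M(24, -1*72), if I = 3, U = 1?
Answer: -18793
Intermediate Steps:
f(l) = -4 + 4*l (f(l) = -4 + (1 + 3)*l = -4 + 4*l)
M(K, B) = 67 + 4*K (M(K, B) = (-4 + 4*K) + 71 = 67 + 4*K)
(-14885 - 4071) + M(24, -1*72) = (-14885 - 4071) + (67 + 4*24) = -18956 + (67 + 96) = -18956 + 163 = -18793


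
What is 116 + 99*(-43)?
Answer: -4141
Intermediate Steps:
116 + 99*(-43) = 116 - 4257 = -4141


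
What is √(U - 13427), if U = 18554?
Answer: √5127 ≈ 71.603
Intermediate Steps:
√(U - 13427) = √(18554 - 13427) = √5127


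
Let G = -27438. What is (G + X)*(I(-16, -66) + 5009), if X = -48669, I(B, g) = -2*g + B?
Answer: -390048375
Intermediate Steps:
I(B, g) = B - 2*g
(G + X)*(I(-16, -66) + 5009) = (-27438 - 48669)*((-16 - 2*(-66)) + 5009) = -76107*((-16 + 132) + 5009) = -76107*(116 + 5009) = -76107*5125 = -390048375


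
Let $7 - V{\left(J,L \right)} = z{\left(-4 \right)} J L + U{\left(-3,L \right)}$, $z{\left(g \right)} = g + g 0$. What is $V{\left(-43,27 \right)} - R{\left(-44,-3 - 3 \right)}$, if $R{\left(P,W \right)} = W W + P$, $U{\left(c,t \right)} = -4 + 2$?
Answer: $-4627$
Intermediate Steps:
$U{\left(c,t \right)} = -2$
$z{\left(g \right)} = g$ ($z{\left(g \right)} = g + 0 = g$)
$V{\left(J,L \right)} = 9 + 4 J L$ ($V{\left(J,L \right)} = 7 - \left(- 4 J L - 2\right) = 7 - \left(-2 - 4 J L\right) = 7 + \left(2 + 4 J L\right) = 9 + 4 J L$)
$R{\left(P,W \right)} = P + W^{2}$ ($R{\left(P,W \right)} = W^{2} + P = P + W^{2}$)
$V{\left(-43,27 \right)} - R{\left(-44,-3 - 3 \right)} = \left(9 + 4 \left(-43\right) 27\right) - \left(-44 + \left(-3 - 3\right)^{2}\right) = \left(9 - 4644\right) - \left(-44 + \left(-6\right)^{2}\right) = -4635 - \left(-44 + 36\right) = -4635 - -8 = -4635 + 8 = -4627$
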